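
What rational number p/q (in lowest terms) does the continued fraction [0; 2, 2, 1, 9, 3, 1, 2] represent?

Collapse the nested fraction from the inside out:
Start with 2.
1 + 1/(2/1) = 1 + 1/2 = 3/2
3 + 1/(3/2) = 3 + 2/3 = 11/3
9 + 1/(11/3) = 9 + 3/11 = 102/11
1 + 1/(102/11) = 1 + 11/102 = 113/102
2 + 1/(113/102) = 2 + 102/113 = 328/113
2 + 1/(328/113) = 2 + 113/328 = 769/328
0 + 1/(769/328) = 0 + 328/769 = 328/769

328/769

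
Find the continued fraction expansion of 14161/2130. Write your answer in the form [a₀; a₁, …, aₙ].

[6; 1, 1, 1, 5, 2, 2, 23]

14161 ÷ 2130 → quotient 6, remainder 1381
2130 ÷ 1381 → quotient 1, remainder 749
1381 ÷ 749 → quotient 1, remainder 632
749 ÷ 632 → quotient 1, remainder 117
632 ÷ 117 → quotient 5, remainder 47
117 ÷ 47 → quotient 2, remainder 23
47 ÷ 23 → quotient 2, remainder 1
23 ÷ 1 → quotient 23, remainder 0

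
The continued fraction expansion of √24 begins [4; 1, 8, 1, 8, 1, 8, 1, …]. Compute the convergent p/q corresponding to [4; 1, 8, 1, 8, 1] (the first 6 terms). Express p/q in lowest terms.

Starting at the tail and folding back:
Start with 1.
8 + 1/(1/1) = 8 + 1/1 = 9/1
1 + 1/(9/1) = 1 + 1/9 = 10/9
8 + 1/(10/9) = 8 + 9/10 = 89/10
1 + 1/(89/10) = 1 + 10/89 = 99/89
4 + 1/(99/89) = 4 + 89/99 = 485/99

485/99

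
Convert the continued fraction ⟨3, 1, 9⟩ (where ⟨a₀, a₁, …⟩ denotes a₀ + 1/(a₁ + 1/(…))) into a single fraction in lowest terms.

39/10

Start with 9.
1 + 1/(9/1) = 1 + 1/9 = 10/9
3 + 1/(10/9) = 3 + 9/10 = 39/10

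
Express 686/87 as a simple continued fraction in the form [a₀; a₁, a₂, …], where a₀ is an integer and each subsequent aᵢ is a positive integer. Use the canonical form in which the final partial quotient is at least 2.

⌊686/87⌋ = 7, remainder 77
⌊87/77⌋ = 1, remainder 10
⌊77/10⌋ = 7, remainder 7
⌊10/7⌋ = 1, remainder 3
⌊7/3⌋ = 2, remainder 1
⌊3/1⌋ = 3, remainder 0

[7; 1, 7, 1, 2, 3]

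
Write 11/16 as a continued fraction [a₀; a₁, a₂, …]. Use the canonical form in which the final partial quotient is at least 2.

[0; 1, 2, 5]

⌊11/16⌋ = 0, remainder 11
⌊16/11⌋ = 1, remainder 5
⌊11/5⌋ = 2, remainder 1
⌊5/1⌋ = 5, remainder 0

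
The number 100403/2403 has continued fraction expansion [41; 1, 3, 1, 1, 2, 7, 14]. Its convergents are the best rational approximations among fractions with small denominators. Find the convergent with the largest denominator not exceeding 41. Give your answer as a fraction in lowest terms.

961/23

a_0 = 41: 41/1  (≤ bound)
a_1 = 1: 42/1  (≤ bound)
a_2 = 3: 167/4  (≤ bound)
a_3 = 1: 209/5  (≤ bound)
a_4 = 1: 376/9  (≤ bound)
a_5 = 2: 961/23  (≤ bound)
a_6 = 7: 7103/170  (> 41, stop)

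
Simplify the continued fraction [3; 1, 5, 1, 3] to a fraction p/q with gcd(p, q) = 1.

104/27

Start with 3.
1 + 1/(3/1) = 1 + 1/3 = 4/3
5 + 1/(4/3) = 5 + 3/4 = 23/4
1 + 1/(23/4) = 1 + 4/23 = 27/23
3 + 1/(27/23) = 3 + 23/27 = 104/27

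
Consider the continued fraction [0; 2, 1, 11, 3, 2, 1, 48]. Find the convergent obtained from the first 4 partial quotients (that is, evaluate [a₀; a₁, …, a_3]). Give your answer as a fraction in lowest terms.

a_0 = 0: 0/1
a_1 = 2: 1/2
a_2 = 1: 1/3
a_3 = 11: 12/35

12/35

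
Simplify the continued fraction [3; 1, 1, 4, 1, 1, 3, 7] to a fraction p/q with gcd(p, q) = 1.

Work from the innermost term outward:
Start with 7.
3 + 1/(7/1) = 3 + 1/7 = 22/7
1 + 1/(22/7) = 1 + 7/22 = 29/22
1 + 1/(29/22) = 1 + 22/29 = 51/29
4 + 1/(51/29) = 4 + 29/51 = 233/51
1 + 1/(233/51) = 1 + 51/233 = 284/233
1 + 1/(284/233) = 1 + 233/284 = 517/284
3 + 1/(517/284) = 3 + 284/517 = 1835/517

1835/517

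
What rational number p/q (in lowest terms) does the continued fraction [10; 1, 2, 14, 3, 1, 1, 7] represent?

Compute successive convergents:
a_0 = 10: 10/1
a_1 = 1: 11/1
a_2 = 2: 32/3
a_3 = 14: 459/43
a_4 = 3: 1409/132
a_5 = 1: 1868/175
a_6 = 1: 3277/307
a_7 = 7: 24807/2324

24807/2324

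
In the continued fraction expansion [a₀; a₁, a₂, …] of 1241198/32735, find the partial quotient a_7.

12

Run the Euclidean algorithm, recording each quotient:
⌊1241198/32735⌋ = 37, remainder 30003
⌊32735/30003⌋ = 1, remainder 2732
⌊30003/2732⌋ = 10, remainder 2683
⌊2732/2683⌋ = 1, remainder 49
⌊2683/49⌋ = 54, remainder 37
⌊49/37⌋ = 1, remainder 12
⌊37/12⌋ = 3, remainder 1
⌊12/1⌋ = 12, remainder 0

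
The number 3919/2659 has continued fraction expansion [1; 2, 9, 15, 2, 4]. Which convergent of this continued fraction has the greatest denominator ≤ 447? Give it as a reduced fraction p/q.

List convergents until the denominator exceeds the bound:
a_0 = 1: 1/1  (≤ bound)
a_1 = 2: 3/2  (≤ bound)
a_2 = 9: 28/19  (≤ bound)
a_3 = 15: 423/287  (≤ bound)
a_4 = 2: 874/593  (> 447, stop)

423/287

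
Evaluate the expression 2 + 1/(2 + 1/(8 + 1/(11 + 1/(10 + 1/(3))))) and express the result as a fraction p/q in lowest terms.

Start with 3.
10 + 1/(3/1) = 10 + 1/3 = 31/3
11 + 1/(31/3) = 11 + 3/31 = 344/31
8 + 1/(344/31) = 8 + 31/344 = 2783/344
2 + 1/(2783/344) = 2 + 344/2783 = 5910/2783
2 + 1/(5910/2783) = 2 + 2783/5910 = 14603/5910

14603/5910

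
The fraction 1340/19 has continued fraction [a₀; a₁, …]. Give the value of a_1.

1340 ÷ 19 → quotient 70, remainder 10
19 ÷ 10 → quotient 1, remainder 9

1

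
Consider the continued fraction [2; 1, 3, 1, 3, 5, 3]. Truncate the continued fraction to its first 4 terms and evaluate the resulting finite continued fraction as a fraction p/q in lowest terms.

a_0 = 2: 2/1
a_1 = 1: 3/1
a_2 = 3: 11/4
a_3 = 1: 14/5

14/5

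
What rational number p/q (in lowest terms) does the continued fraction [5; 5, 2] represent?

a_0 = 5: 5/1
a_1 = 5: 26/5
a_2 = 2: 57/11

57/11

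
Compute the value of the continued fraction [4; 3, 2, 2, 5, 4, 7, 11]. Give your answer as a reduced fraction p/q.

133279/31042

Compute successive convergents:
a_0 = 4: 4/1
a_1 = 3: 13/3
a_2 = 2: 30/7
a_3 = 2: 73/17
a_4 = 5: 395/92
a_5 = 4: 1653/385
a_6 = 7: 11966/2787
a_7 = 11: 133279/31042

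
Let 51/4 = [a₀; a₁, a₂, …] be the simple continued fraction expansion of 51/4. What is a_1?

1

51 = 12·4 + 3, so a_0 = 12
4 = 1·3 + 1, so a_1 = 1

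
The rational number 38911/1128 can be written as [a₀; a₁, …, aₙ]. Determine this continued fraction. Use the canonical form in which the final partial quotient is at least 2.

Repeatedly divide and take the remainder:
38911 ÷ 1128 → quotient 34, remainder 559
1128 ÷ 559 → quotient 2, remainder 10
559 ÷ 10 → quotient 55, remainder 9
10 ÷ 9 → quotient 1, remainder 1
9 ÷ 1 → quotient 9, remainder 0

[34; 2, 55, 1, 9]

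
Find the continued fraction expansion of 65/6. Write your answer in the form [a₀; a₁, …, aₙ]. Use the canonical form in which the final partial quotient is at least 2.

[10; 1, 5]

Run the Euclidean algorithm, recording each quotient:
65 ÷ 6 → quotient 10, remainder 5
6 ÷ 5 → quotient 1, remainder 1
5 ÷ 1 → quotient 5, remainder 0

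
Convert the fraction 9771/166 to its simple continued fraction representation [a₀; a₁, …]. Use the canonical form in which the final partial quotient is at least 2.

[58; 1, 6, 4, 1, 1, 2]

⌊9771/166⌋ = 58, remainder 143
⌊166/143⌋ = 1, remainder 23
⌊143/23⌋ = 6, remainder 5
⌊23/5⌋ = 4, remainder 3
⌊5/3⌋ = 1, remainder 2
⌊3/2⌋ = 1, remainder 1
⌊2/1⌋ = 2, remainder 0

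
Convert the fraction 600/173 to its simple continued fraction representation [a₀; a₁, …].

[3; 2, 7, 2, 1, 3]

Apply division with remainder until the remainder is 0:
600 ÷ 173 → quotient 3, remainder 81
173 ÷ 81 → quotient 2, remainder 11
81 ÷ 11 → quotient 7, remainder 4
11 ÷ 4 → quotient 2, remainder 3
4 ÷ 3 → quotient 1, remainder 1
3 ÷ 1 → quotient 3, remainder 0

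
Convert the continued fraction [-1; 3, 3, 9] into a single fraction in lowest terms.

-65/93

Start with 9.
3 + 1/(9/1) = 3 + 1/9 = 28/9
3 + 1/(28/9) = 3 + 9/28 = 93/28
-1 + 1/(93/28) = -1 + 28/93 = -65/93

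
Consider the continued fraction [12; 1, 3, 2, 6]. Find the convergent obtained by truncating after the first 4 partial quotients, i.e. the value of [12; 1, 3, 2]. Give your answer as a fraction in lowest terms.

Build up convergents one term at a time:
a_0 = 12: 12/1
a_1 = 1: 13/1
a_2 = 3: 51/4
a_3 = 2: 115/9

115/9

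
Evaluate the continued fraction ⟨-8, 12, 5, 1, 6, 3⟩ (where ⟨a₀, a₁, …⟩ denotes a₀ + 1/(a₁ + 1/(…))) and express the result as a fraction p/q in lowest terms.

-12431/1570

Use the convergent recurrence hₖ = aₖ·hₖ₋₁ + hₖ₋₂ (and likewise for the denominators kₖ):
a_0 = -8: -8/1
a_1 = 12: -95/12
a_2 = 5: -483/61
a_3 = 1: -578/73
a_4 = 6: -3951/499
a_5 = 3: -12431/1570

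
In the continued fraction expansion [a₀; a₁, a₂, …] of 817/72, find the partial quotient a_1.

2

Apply division with remainder until the remainder is 0:
⌊817/72⌋ = 11, remainder 25
⌊72/25⌋ = 2, remainder 22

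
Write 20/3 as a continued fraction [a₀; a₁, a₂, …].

Apply division with remainder until the remainder is 0:
⌊20/3⌋ = 6, remainder 2
⌊3/2⌋ = 1, remainder 1
⌊2/1⌋ = 2, remainder 0

[6; 1, 2]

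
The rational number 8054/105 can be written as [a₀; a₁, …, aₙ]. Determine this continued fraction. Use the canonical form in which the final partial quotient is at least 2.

[76; 1, 2, 2, 1, 1, 2, 2]

8054 ÷ 105 → quotient 76, remainder 74
105 ÷ 74 → quotient 1, remainder 31
74 ÷ 31 → quotient 2, remainder 12
31 ÷ 12 → quotient 2, remainder 7
12 ÷ 7 → quotient 1, remainder 5
7 ÷ 5 → quotient 1, remainder 2
5 ÷ 2 → quotient 2, remainder 1
2 ÷ 1 → quotient 2, remainder 0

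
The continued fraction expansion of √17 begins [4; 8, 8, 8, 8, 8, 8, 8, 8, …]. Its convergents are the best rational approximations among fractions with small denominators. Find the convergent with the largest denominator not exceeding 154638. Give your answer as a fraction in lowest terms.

List convergents until the denominator exceeds the bound:
a_0 = 4: 4/1  (≤ bound)
a_1 = 8: 33/8  (≤ bound)
a_2 = 8: 268/65  (≤ bound)
a_3 = 8: 2177/528  (≤ bound)
a_4 = 8: 17684/4289  (≤ bound)
a_5 = 8: 143649/34840  (≤ bound)
a_6 = 8: 1166876/283009  (> 154638, stop)

143649/34840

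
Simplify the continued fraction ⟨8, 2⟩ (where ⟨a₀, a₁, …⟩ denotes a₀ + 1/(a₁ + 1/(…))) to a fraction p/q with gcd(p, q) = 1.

a_0 = 8: 8/1
a_1 = 2: 17/2

17/2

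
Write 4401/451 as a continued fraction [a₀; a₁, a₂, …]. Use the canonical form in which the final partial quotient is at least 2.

⌊4401/451⌋ = 9, remainder 342
⌊451/342⌋ = 1, remainder 109
⌊342/109⌋ = 3, remainder 15
⌊109/15⌋ = 7, remainder 4
⌊15/4⌋ = 3, remainder 3
⌊4/3⌋ = 1, remainder 1
⌊3/1⌋ = 3, remainder 0

[9; 1, 3, 7, 3, 1, 3]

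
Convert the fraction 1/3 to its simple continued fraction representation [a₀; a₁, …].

[0; 3]

⌊1/3⌋ = 0, remainder 1
⌊3/1⌋ = 3, remainder 0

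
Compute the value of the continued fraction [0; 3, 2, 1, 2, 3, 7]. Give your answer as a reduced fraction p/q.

197/664

Use the convergent recurrence hₖ = aₖ·hₖ₋₁ + hₖ₋₂ (and likewise for the denominators kₖ):
a_0 = 0: 0/1
a_1 = 3: 1/3
a_2 = 2: 2/7
a_3 = 1: 3/10
a_4 = 2: 8/27
a_5 = 3: 27/91
a_6 = 7: 197/664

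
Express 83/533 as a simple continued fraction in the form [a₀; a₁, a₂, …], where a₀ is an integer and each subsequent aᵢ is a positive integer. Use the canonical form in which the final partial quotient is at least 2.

[0; 6, 2, 2, 1, 2, 4]

⌊83/533⌋ = 0, remainder 83
⌊533/83⌋ = 6, remainder 35
⌊83/35⌋ = 2, remainder 13
⌊35/13⌋ = 2, remainder 9
⌊13/9⌋ = 1, remainder 4
⌊9/4⌋ = 2, remainder 1
⌊4/1⌋ = 4, remainder 0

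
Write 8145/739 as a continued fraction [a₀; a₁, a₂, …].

[11; 46, 5, 3]

⌊8145/739⌋ = 11, remainder 16
⌊739/16⌋ = 46, remainder 3
⌊16/3⌋ = 5, remainder 1
⌊3/1⌋ = 3, remainder 0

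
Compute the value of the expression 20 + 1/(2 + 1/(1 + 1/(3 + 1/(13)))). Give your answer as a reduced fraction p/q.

2973/146

a_0 = 20: 20/1
a_1 = 2: 41/2
a_2 = 1: 61/3
a_3 = 3: 224/11
a_4 = 13: 2973/146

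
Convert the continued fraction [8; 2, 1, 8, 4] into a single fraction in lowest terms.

893/107

Start with 4.
8 + 1/(4/1) = 8 + 1/4 = 33/4
1 + 1/(33/4) = 1 + 4/33 = 37/33
2 + 1/(37/33) = 2 + 33/37 = 107/37
8 + 1/(107/37) = 8 + 37/107 = 893/107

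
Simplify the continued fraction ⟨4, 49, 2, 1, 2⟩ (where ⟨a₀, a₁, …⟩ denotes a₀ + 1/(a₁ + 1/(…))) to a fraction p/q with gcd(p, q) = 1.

a_0 = 4: 4/1
a_1 = 49: 197/49
a_2 = 2: 398/99
a_3 = 1: 595/148
a_4 = 2: 1588/395

1588/395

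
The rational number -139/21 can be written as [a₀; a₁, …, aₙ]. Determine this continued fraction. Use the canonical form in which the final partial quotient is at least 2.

[-7; 2, 1, 1, 1, 2]

-139 ÷ 21 → quotient -7, remainder 8
21 ÷ 8 → quotient 2, remainder 5
8 ÷ 5 → quotient 1, remainder 3
5 ÷ 3 → quotient 1, remainder 2
3 ÷ 2 → quotient 1, remainder 1
2 ÷ 1 → quotient 2, remainder 0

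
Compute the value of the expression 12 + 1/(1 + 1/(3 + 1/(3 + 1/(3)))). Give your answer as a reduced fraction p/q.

a_0 = 12: 12/1
a_1 = 1: 13/1
a_2 = 3: 51/4
a_3 = 3: 166/13
a_4 = 3: 549/43

549/43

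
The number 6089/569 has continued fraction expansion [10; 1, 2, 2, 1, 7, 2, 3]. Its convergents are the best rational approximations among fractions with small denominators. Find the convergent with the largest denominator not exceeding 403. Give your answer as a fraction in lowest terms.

a_0 = 10: 10/1  (≤ bound)
a_1 = 1: 11/1  (≤ bound)
a_2 = 2: 32/3  (≤ bound)
a_3 = 2: 75/7  (≤ bound)
a_4 = 1: 107/10  (≤ bound)
a_5 = 7: 824/77  (≤ bound)
a_6 = 2: 1755/164  (≤ bound)
a_7 = 3: 6089/569  (> 403, stop)

1755/164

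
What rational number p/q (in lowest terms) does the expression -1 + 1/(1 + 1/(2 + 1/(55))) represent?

Compute successive convergents:
a_0 = -1: -1/1
a_1 = 1: 0/1
a_2 = 2: -1/3
a_3 = 55: -55/166

-55/166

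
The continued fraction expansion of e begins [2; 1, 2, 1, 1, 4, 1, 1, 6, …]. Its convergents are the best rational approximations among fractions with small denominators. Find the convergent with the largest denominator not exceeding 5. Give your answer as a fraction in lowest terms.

List convergents until the denominator exceeds the bound:
a_0 = 2: 2/1  (≤ bound)
a_1 = 1: 3/1  (≤ bound)
a_2 = 2: 8/3  (≤ bound)
a_3 = 1: 11/4  (≤ bound)
a_4 = 1: 19/7  (> 5, stop)

11/4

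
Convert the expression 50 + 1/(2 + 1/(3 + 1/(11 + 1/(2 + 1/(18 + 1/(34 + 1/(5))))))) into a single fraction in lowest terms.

26334907/522204

Start with 5.
34 + 1/(5/1) = 34 + 1/5 = 171/5
18 + 1/(171/5) = 18 + 5/171 = 3083/171
2 + 1/(3083/171) = 2 + 171/3083 = 6337/3083
11 + 1/(6337/3083) = 11 + 3083/6337 = 72790/6337
3 + 1/(72790/6337) = 3 + 6337/72790 = 224707/72790
2 + 1/(224707/72790) = 2 + 72790/224707 = 522204/224707
50 + 1/(522204/224707) = 50 + 224707/522204 = 26334907/522204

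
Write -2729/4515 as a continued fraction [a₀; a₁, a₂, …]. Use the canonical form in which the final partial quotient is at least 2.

[-1; 2, 1, 1, 8, 2, 3, 14]

Run the Euclidean algorithm, recording each quotient:
-2729 = -1·4515 + 1786, so a_0 = -1
4515 = 2·1786 + 943, so a_1 = 2
1786 = 1·943 + 843, so a_2 = 1
943 = 1·843 + 100, so a_3 = 1
843 = 8·100 + 43, so a_4 = 8
100 = 2·43 + 14, so a_5 = 2
43 = 3·14 + 1, so a_6 = 3
14 = 14·1 + 0, so a_7 = 14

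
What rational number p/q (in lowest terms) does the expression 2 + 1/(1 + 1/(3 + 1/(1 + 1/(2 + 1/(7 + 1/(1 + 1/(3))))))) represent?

a_0 = 2: 2/1
a_1 = 1: 3/1
a_2 = 3: 11/4
a_3 = 1: 14/5
a_4 = 2: 39/14
a_5 = 7: 287/103
a_6 = 1: 326/117
a_7 = 3: 1265/454

1265/454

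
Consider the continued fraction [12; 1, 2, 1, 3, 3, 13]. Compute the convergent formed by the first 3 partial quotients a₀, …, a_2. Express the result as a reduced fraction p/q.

38/3

Compute successive convergents:
a_0 = 12: 12/1
a_1 = 1: 13/1
a_2 = 2: 38/3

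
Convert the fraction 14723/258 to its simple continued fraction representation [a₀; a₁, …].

[57; 15, 5, 1, 2]

14723 ÷ 258 → quotient 57, remainder 17
258 ÷ 17 → quotient 15, remainder 3
17 ÷ 3 → quotient 5, remainder 2
3 ÷ 2 → quotient 1, remainder 1
2 ÷ 1 → quotient 2, remainder 0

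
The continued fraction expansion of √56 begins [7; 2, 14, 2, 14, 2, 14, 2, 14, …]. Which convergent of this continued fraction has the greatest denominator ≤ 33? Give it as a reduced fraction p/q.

217/29

List convergents until the denominator exceeds the bound:
a_0 = 7: 7/1  (≤ bound)
a_1 = 2: 15/2  (≤ bound)
a_2 = 14: 217/29  (≤ bound)
a_3 = 2: 449/60  (> 33, stop)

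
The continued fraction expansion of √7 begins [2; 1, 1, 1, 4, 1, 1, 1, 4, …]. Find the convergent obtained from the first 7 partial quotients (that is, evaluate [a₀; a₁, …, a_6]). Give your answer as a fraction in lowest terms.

82/31

Start with 1.
1 + 1/(1/1) = 1 + 1/1 = 2/1
4 + 1/(2/1) = 4 + 1/2 = 9/2
1 + 1/(9/2) = 1 + 2/9 = 11/9
1 + 1/(11/9) = 1 + 9/11 = 20/11
1 + 1/(20/11) = 1 + 11/20 = 31/20
2 + 1/(31/20) = 2 + 20/31 = 82/31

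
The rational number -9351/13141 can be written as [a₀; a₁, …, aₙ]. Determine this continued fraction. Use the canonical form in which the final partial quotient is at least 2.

⌊-9351/13141⌋ = -1, remainder 3790
⌊13141/3790⌋ = 3, remainder 1771
⌊3790/1771⌋ = 2, remainder 248
⌊1771/248⌋ = 7, remainder 35
⌊248/35⌋ = 7, remainder 3
⌊35/3⌋ = 11, remainder 2
⌊3/2⌋ = 1, remainder 1
⌊2/1⌋ = 2, remainder 0

[-1; 3, 2, 7, 7, 11, 1, 2]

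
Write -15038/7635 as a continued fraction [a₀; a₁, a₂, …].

Run the Euclidean algorithm, recording each quotient:
-15038 = -2·7635 + 232, so a_0 = -2
7635 = 32·232 + 211, so a_1 = 32
232 = 1·211 + 21, so a_2 = 1
211 = 10·21 + 1, so a_3 = 10
21 = 21·1 + 0, so a_4 = 21

[-2; 32, 1, 10, 21]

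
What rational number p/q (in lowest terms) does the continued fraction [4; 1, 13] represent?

69/14

Start with 13.
1 + 1/(13/1) = 1 + 1/13 = 14/13
4 + 1/(14/13) = 4 + 13/14 = 69/14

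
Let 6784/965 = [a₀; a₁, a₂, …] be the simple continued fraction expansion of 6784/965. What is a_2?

⌊6784/965⌋ = 7, remainder 29
⌊965/29⌋ = 33, remainder 8
⌊29/8⌋ = 3, remainder 5

3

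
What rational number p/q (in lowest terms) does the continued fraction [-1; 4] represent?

Build up convergents one term at a time:
a_0 = -1: -1/1
a_1 = 4: -3/4

-3/4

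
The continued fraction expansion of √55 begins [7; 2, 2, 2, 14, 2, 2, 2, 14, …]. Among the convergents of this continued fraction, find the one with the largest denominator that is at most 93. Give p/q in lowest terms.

a_0 = 7: 7/1  (≤ bound)
a_1 = 2: 15/2  (≤ bound)
a_2 = 2: 37/5  (≤ bound)
a_3 = 2: 89/12  (≤ bound)
a_4 = 14: 1283/173  (> 93, stop)

89/12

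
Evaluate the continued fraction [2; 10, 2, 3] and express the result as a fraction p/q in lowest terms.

153/73

a_0 = 2: 2/1
a_1 = 10: 21/10
a_2 = 2: 44/21
a_3 = 3: 153/73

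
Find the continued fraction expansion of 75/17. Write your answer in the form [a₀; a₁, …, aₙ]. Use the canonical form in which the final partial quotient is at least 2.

75 ÷ 17 → quotient 4, remainder 7
17 ÷ 7 → quotient 2, remainder 3
7 ÷ 3 → quotient 2, remainder 1
3 ÷ 1 → quotient 3, remainder 0

[4; 2, 2, 3]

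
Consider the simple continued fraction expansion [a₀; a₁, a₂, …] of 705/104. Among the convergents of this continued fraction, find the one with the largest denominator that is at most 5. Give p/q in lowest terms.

List convergents until the denominator exceeds the bound:
a_0 = 6: 6/1  (≤ bound)
a_1 = 1: 7/1  (≤ bound)
a_2 = 3: 27/4  (≤ bound)
a_3 = 1: 34/5  (≤ bound)
a_4 = 1: 61/9  (> 5, stop)

34/5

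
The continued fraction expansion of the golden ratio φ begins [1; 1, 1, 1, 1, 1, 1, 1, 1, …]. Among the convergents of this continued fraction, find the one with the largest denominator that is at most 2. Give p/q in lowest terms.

3/2

List convergents until the denominator exceeds the bound:
a_0 = 1: 1/1  (≤ bound)
a_1 = 1: 2/1  (≤ bound)
a_2 = 1: 3/2  (≤ bound)
a_3 = 1: 5/3  (> 2, stop)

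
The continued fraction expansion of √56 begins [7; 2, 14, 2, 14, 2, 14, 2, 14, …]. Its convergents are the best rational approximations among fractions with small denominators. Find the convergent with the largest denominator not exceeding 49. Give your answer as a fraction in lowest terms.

List convergents until the denominator exceeds the bound:
a_0 = 7: 7/1  (≤ bound)
a_1 = 2: 15/2  (≤ bound)
a_2 = 14: 217/29  (≤ bound)
a_3 = 2: 449/60  (> 49, stop)

217/29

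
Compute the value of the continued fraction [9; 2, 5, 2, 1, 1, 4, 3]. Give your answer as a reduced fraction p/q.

8247/872

Compute successive convergents:
a_0 = 9: 9/1
a_1 = 2: 19/2
a_2 = 5: 104/11
a_3 = 2: 227/24
a_4 = 1: 331/35
a_5 = 1: 558/59
a_6 = 4: 2563/271
a_7 = 3: 8247/872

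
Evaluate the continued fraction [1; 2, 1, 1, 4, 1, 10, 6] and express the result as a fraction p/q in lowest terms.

2571/1846

Collapse the nested fraction from the inside out:
Start with 6.
10 + 1/(6/1) = 10 + 1/6 = 61/6
1 + 1/(61/6) = 1 + 6/61 = 67/61
4 + 1/(67/61) = 4 + 61/67 = 329/67
1 + 1/(329/67) = 1 + 67/329 = 396/329
1 + 1/(396/329) = 1 + 329/396 = 725/396
2 + 1/(725/396) = 2 + 396/725 = 1846/725
1 + 1/(1846/725) = 1 + 725/1846 = 2571/1846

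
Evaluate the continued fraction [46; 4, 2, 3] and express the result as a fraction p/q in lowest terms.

1433/31

a_0 = 46: 46/1
a_1 = 4: 185/4
a_2 = 2: 416/9
a_3 = 3: 1433/31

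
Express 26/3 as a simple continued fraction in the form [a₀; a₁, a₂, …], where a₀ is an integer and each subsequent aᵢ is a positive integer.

26 ÷ 3 → quotient 8, remainder 2
3 ÷ 2 → quotient 1, remainder 1
2 ÷ 1 → quotient 2, remainder 0

[8; 1, 2]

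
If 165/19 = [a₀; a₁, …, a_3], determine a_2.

2

Repeatedly divide and take the remainder:
165 = 8·19 + 13, so a_0 = 8
19 = 1·13 + 6, so a_1 = 1
13 = 2·6 + 1, so a_2 = 2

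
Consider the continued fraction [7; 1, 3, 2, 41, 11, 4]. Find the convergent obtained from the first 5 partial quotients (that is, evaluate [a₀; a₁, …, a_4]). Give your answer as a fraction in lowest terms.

a_0 = 7: 7/1
a_1 = 1: 8/1
a_2 = 3: 31/4
a_3 = 2: 70/9
a_4 = 41: 2901/373

2901/373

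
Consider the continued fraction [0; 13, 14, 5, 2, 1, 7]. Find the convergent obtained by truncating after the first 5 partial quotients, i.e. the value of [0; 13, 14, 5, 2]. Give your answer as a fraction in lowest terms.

Compute successive convergents:
a_0 = 0: 0/1
a_1 = 13: 1/13
a_2 = 14: 14/183
a_3 = 5: 71/928
a_4 = 2: 156/2039

156/2039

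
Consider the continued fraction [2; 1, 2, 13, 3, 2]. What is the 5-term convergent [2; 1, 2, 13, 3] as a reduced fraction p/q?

Work from the innermost term outward:
Start with 3.
13 + 1/(3/1) = 13 + 1/3 = 40/3
2 + 1/(40/3) = 2 + 3/40 = 83/40
1 + 1/(83/40) = 1 + 40/83 = 123/83
2 + 1/(123/83) = 2 + 83/123 = 329/123

329/123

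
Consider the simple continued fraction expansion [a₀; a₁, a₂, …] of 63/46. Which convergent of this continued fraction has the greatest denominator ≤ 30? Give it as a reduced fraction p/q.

List convergents until the denominator exceeds the bound:
a_0 = 1: 1/1  (≤ bound)
a_1 = 2: 3/2  (≤ bound)
a_2 = 1: 4/3  (≤ bound)
a_3 = 2: 11/8  (≤ bound)
a_4 = 2: 26/19  (≤ bound)
a_5 = 2: 63/46  (> 30, stop)

26/19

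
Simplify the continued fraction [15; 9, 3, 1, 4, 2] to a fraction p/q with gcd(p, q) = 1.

Compute successive convergents:
a_0 = 15: 15/1
a_1 = 9: 136/9
a_2 = 3: 423/28
a_3 = 1: 559/37
a_4 = 4: 2659/176
a_5 = 2: 5877/389

5877/389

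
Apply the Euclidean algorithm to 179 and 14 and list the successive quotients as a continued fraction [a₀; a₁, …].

⌊179/14⌋ = 12, remainder 11
⌊14/11⌋ = 1, remainder 3
⌊11/3⌋ = 3, remainder 2
⌊3/2⌋ = 1, remainder 1
⌊2/1⌋ = 2, remainder 0

[12; 1, 3, 1, 2]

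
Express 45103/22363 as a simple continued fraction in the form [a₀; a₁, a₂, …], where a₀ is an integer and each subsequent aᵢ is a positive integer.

[2; 59, 3, 7, 17]

45103 = 2·22363 + 377, so a_0 = 2
22363 = 59·377 + 120, so a_1 = 59
377 = 3·120 + 17, so a_2 = 3
120 = 7·17 + 1, so a_3 = 7
17 = 17·1 + 0, so a_4 = 17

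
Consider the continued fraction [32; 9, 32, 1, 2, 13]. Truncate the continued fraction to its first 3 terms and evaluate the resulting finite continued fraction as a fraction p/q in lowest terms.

Start with 32.
9 + 1/(32/1) = 9 + 1/32 = 289/32
32 + 1/(289/32) = 32 + 32/289 = 9280/289

9280/289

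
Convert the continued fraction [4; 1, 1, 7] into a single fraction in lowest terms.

68/15

Work from the innermost term outward:
Start with 7.
1 + 1/(7/1) = 1 + 1/7 = 8/7
1 + 1/(8/7) = 1 + 7/8 = 15/8
4 + 1/(15/8) = 4 + 8/15 = 68/15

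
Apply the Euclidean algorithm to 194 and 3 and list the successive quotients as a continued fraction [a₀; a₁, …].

[64; 1, 2]

Repeatedly divide and take the remainder:
⌊194/3⌋ = 64, remainder 2
⌊3/2⌋ = 1, remainder 1
⌊2/1⌋ = 2, remainder 0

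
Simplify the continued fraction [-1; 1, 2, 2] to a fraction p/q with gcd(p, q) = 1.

Build up convergents one term at a time:
a_0 = -1: -1/1
a_1 = 1: 0/1
a_2 = 2: -1/3
a_3 = 2: -2/7

-2/7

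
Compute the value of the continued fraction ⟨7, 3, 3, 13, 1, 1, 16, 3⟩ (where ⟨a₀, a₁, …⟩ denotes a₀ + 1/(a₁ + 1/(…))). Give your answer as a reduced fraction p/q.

Build up convergents one term at a time:
a_0 = 7: 7/1
a_1 = 3: 22/3
a_2 = 3: 73/10
a_3 = 13: 971/133
a_4 = 1: 1044/143
a_5 = 1: 2015/276
a_6 = 16: 33284/4559
a_7 = 3: 101867/13953

101867/13953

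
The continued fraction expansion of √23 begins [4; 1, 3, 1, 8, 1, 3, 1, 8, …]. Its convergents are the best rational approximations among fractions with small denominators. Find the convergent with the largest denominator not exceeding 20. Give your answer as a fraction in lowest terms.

24/5

List convergents until the denominator exceeds the bound:
a_0 = 4: 4/1  (≤ bound)
a_1 = 1: 5/1  (≤ bound)
a_2 = 3: 19/4  (≤ bound)
a_3 = 1: 24/5  (≤ bound)
a_4 = 8: 211/44  (> 20, stop)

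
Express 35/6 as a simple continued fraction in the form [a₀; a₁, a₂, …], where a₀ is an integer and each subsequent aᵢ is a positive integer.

35 = 5·6 + 5, so a_0 = 5
6 = 1·5 + 1, so a_1 = 1
5 = 5·1 + 0, so a_2 = 5

[5; 1, 5]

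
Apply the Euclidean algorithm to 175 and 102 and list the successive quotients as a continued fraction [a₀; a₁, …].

Repeatedly divide and take the remainder:
175 = 1·102 + 73, so a_0 = 1
102 = 1·73 + 29, so a_1 = 1
73 = 2·29 + 15, so a_2 = 2
29 = 1·15 + 14, so a_3 = 1
15 = 1·14 + 1, so a_4 = 1
14 = 14·1 + 0, so a_5 = 14

[1; 1, 2, 1, 1, 14]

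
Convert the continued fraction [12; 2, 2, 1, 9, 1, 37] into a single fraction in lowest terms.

35329/2843

Use the convergent recurrence hₖ = aₖ·hₖ₋₁ + hₖ₋₂ (and likewise for the denominators kₖ):
a_0 = 12: 12/1
a_1 = 2: 25/2
a_2 = 2: 62/5
a_3 = 1: 87/7
a_4 = 9: 845/68
a_5 = 1: 932/75
a_6 = 37: 35329/2843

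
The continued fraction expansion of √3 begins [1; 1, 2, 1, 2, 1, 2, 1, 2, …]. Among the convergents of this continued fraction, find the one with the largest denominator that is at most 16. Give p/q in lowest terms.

a_0 = 1: 1/1  (≤ bound)
a_1 = 1: 2/1  (≤ bound)
a_2 = 2: 5/3  (≤ bound)
a_3 = 1: 7/4  (≤ bound)
a_4 = 2: 19/11  (≤ bound)
a_5 = 1: 26/15  (≤ bound)
a_6 = 2: 71/41  (> 16, stop)

26/15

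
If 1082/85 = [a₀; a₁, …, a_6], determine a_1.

1

1082 ÷ 85 → quotient 12, remainder 62
85 ÷ 62 → quotient 1, remainder 23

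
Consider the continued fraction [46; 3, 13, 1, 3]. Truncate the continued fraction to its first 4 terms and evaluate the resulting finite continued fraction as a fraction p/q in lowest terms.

1992/43

Start with 1.
13 + 1/(1/1) = 13 + 1/1 = 14/1
3 + 1/(14/1) = 3 + 1/14 = 43/14
46 + 1/(43/14) = 46 + 14/43 = 1992/43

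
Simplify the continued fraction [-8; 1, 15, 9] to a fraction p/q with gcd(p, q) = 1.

Use the convergent recurrence hₖ = aₖ·hₖ₋₁ + hₖ₋₂ (and likewise for the denominators kₖ):
a_0 = -8: -8/1
a_1 = 1: -7/1
a_2 = 15: -113/16
a_3 = 9: -1024/145

-1024/145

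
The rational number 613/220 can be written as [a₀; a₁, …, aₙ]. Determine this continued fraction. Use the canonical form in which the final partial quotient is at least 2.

613 ÷ 220 → quotient 2, remainder 173
220 ÷ 173 → quotient 1, remainder 47
173 ÷ 47 → quotient 3, remainder 32
47 ÷ 32 → quotient 1, remainder 15
32 ÷ 15 → quotient 2, remainder 2
15 ÷ 2 → quotient 7, remainder 1
2 ÷ 1 → quotient 2, remainder 0

[2; 1, 3, 1, 2, 7, 2]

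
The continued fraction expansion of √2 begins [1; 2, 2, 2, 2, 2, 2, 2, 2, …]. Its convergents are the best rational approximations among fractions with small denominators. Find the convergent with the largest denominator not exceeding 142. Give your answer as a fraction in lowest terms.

99/70

List convergents until the denominator exceeds the bound:
a_0 = 1: 1/1  (≤ bound)
a_1 = 2: 3/2  (≤ bound)
a_2 = 2: 7/5  (≤ bound)
a_3 = 2: 17/12  (≤ bound)
a_4 = 2: 41/29  (≤ bound)
a_5 = 2: 99/70  (≤ bound)
a_6 = 2: 239/169  (> 142, stop)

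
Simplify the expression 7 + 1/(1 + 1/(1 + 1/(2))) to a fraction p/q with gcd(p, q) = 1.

38/5

Start with 2.
1 + 1/(2/1) = 1 + 1/2 = 3/2
1 + 1/(3/2) = 1 + 2/3 = 5/3
7 + 1/(5/3) = 7 + 3/5 = 38/5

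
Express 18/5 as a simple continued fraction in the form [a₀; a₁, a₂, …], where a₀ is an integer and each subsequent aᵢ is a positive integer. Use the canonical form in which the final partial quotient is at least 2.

Run the Euclidean algorithm, recording each quotient:
18 = 3·5 + 3, so a_0 = 3
5 = 1·3 + 2, so a_1 = 1
3 = 1·2 + 1, so a_2 = 1
2 = 2·1 + 0, so a_3 = 2

[3; 1, 1, 2]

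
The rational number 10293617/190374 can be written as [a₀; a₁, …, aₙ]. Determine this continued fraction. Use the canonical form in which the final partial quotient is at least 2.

10293617 = 54·190374 + 13421, so a_0 = 54
190374 = 14·13421 + 2480, so a_1 = 14
13421 = 5·2480 + 1021, so a_2 = 5
2480 = 2·1021 + 438, so a_3 = 2
1021 = 2·438 + 145, so a_4 = 2
438 = 3·145 + 3, so a_5 = 3
145 = 48·3 + 1, so a_6 = 48
3 = 3·1 + 0, so a_7 = 3

[54; 14, 5, 2, 2, 3, 48, 3]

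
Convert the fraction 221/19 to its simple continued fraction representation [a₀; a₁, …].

Repeatedly divide and take the remainder:
221 ÷ 19 → quotient 11, remainder 12
19 ÷ 12 → quotient 1, remainder 7
12 ÷ 7 → quotient 1, remainder 5
7 ÷ 5 → quotient 1, remainder 2
5 ÷ 2 → quotient 2, remainder 1
2 ÷ 1 → quotient 2, remainder 0

[11; 1, 1, 1, 2, 2]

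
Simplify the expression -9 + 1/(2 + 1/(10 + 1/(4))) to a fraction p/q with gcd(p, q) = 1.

a_0 = -9: -9/1
a_1 = 2: -17/2
a_2 = 10: -179/21
a_3 = 4: -733/86

-733/86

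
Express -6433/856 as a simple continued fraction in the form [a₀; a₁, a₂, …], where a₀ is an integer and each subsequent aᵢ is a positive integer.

-6433 ÷ 856 → quotient -8, remainder 415
856 ÷ 415 → quotient 2, remainder 26
415 ÷ 26 → quotient 15, remainder 25
26 ÷ 25 → quotient 1, remainder 1
25 ÷ 1 → quotient 25, remainder 0

[-8; 2, 15, 1, 25]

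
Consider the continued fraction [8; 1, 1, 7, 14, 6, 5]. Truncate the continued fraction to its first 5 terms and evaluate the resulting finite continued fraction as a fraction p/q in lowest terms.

1809/212

Start with 14.
7 + 1/(14/1) = 7 + 1/14 = 99/14
1 + 1/(99/14) = 1 + 14/99 = 113/99
1 + 1/(113/99) = 1 + 99/113 = 212/113
8 + 1/(212/113) = 8 + 113/212 = 1809/212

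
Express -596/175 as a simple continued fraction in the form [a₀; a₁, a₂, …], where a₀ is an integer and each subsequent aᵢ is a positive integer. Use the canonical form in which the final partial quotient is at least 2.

-596 = -4·175 + 104, so a_0 = -4
175 = 1·104 + 71, so a_1 = 1
104 = 1·71 + 33, so a_2 = 1
71 = 2·33 + 5, so a_3 = 2
33 = 6·5 + 3, so a_4 = 6
5 = 1·3 + 2, so a_5 = 1
3 = 1·2 + 1, so a_6 = 1
2 = 2·1 + 0, so a_7 = 2

[-4; 1, 1, 2, 6, 1, 1, 2]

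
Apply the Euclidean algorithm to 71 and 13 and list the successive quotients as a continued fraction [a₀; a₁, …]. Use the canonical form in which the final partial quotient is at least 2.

[5; 2, 6]

⌊71/13⌋ = 5, remainder 6
⌊13/6⌋ = 2, remainder 1
⌊6/1⌋ = 6, remainder 0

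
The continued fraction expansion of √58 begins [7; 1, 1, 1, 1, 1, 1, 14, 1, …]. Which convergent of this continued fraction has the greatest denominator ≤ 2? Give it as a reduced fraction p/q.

15/2

a_0 = 7: 7/1  (≤ bound)
a_1 = 1: 8/1  (≤ bound)
a_2 = 1: 15/2  (≤ bound)
a_3 = 1: 23/3  (> 2, stop)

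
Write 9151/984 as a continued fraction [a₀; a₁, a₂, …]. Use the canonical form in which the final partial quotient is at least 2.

[9; 3, 2, 1, 48, 2]

9151 ÷ 984 → quotient 9, remainder 295
984 ÷ 295 → quotient 3, remainder 99
295 ÷ 99 → quotient 2, remainder 97
99 ÷ 97 → quotient 1, remainder 2
97 ÷ 2 → quotient 48, remainder 1
2 ÷ 1 → quotient 2, remainder 0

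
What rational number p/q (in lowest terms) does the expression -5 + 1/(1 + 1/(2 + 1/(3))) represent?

-43/10

a_0 = -5: -5/1
a_1 = 1: -4/1
a_2 = 2: -13/3
a_3 = 3: -43/10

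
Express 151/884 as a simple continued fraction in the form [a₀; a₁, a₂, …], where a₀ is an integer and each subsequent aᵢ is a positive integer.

[0; 5, 1, 5, 1, 6, 3]

151 ÷ 884 → quotient 0, remainder 151
884 ÷ 151 → quotient 5, remainder 129
151 ÷ 129 → quotient 1, remainder 22
129 ÷ 22 → quotient 5, remainder 19
22 ÷ 19 → quotient 1, remainder 3
19 ÷ 3 → quotient 6, remainder 1
3 ÷ 1 → quotient 3, remainder 0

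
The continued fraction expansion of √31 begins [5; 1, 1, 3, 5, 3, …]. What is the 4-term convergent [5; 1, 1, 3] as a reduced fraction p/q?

Use the convergent recurrence hₖ = aₖ·hₖ₋₁ + hₖ₋₂ (and likewise for the denominators kₖ):
a_0 = 5: 5/1
a_1 = 1: 6/1
a_2 = 1: 11/2
a_3 = 3: 39/7

39/7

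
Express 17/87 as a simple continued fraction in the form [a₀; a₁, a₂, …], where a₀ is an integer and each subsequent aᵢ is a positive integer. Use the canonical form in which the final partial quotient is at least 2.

[0; 5, 8, 2]

17 ÷ 87 → quotient 0, remainder 17
87 ÷ 17 → quotient 5, remainder 2
17 ÷ 2 → quotient 8, remainder 1
2 ÷ 1 → quotient 2, remainder 0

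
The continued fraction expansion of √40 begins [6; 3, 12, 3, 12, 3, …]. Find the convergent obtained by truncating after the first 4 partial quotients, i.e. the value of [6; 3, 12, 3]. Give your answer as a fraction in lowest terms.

Collapse the nested fraction from the inside out:
Start with 3.
12 + 1/(3/1) = 12 + 1/3 = 37/3
3 + 1/(37/3) = 3 + 3/37 = 114/37
6 + 1/(114/37) = 6 + 37/114 = 721/114

721/114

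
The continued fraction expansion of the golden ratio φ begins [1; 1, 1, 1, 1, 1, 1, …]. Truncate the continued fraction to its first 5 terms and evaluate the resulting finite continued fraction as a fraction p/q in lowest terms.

8/5

Start with 1.
1 + 1/(1/1) = 1 + 1/1 = 2/1
1 + 1/(2/1) = 1 + 1/2 = 3/2
1 + 1/(3/2) = 1 + 2/3 = 5/3
1 + 1/(5/3) = 1 + 3/5 = 8/5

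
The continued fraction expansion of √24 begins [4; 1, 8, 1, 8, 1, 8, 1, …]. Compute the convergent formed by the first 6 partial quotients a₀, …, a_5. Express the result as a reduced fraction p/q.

a_0 = 4: 4/1
a_1 = 1: 5/1
a_2 = 8: 44/9
a_3 = 1: 49/10
a_4 = 8: 436/89
a_5 = 1: 485/99

485/99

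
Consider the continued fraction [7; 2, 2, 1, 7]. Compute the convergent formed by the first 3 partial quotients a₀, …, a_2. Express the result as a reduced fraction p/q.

Starting at the tail and folding back:
Start with 2.
2 + 1/(2/1) = 2 + 1/2 = 5/2
7 + 1/(5/2) = 7 + 2/5 = 37/5

37/5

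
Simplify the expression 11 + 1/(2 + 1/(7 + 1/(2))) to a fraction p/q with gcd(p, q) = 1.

367/32

a_0 = 11: 11/1
a_1 = 2: 23/2
a_2 = 7: 172/15
a_3 = 2: 367/32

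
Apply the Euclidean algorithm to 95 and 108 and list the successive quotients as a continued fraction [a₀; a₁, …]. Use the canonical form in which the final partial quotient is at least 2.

95 ÷ 108 → quotient 0, remainder 95
108 ÷ 95 → quotient 1, remainder 13
95 ÷ 13 → quotient 7, remainder 4
13 ÷ 4 → quotient 3, remainder 1
4 ÷ 1 → quotient 4, remainder 0

[0; 1, 7, 3, 4]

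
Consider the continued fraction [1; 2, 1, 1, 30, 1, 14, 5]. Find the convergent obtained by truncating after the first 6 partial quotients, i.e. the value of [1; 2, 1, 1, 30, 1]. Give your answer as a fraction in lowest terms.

Work from the innermost term outward:
Start with 1.
30 + 1/(1/1) = 30 + 1/1 = 31/1
1 + 1/(31/1) = 1 + 1/31 = 32/31
1 + 1/(32/31) = 1 + 31/32 = 63/32
2 + 1/(63/32) = 2 + 32/63 = 158/63
1 + 1/(158/63) = 1 + 63/158 = 221/158

221/158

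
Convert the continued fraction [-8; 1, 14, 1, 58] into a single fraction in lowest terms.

Starting at the tail and folding back:
Start with 58.
1 + 1/(58/1) = 1 + 1/58 = 59/58
14 + 1/(59/58) = 14 + 58/59 = 884/59
1 + 1/(884/59) = 1 + 59/884 = 943/884
-8 + 1/(943/884) = -8 + 884/943 = -6660/943

-6660/943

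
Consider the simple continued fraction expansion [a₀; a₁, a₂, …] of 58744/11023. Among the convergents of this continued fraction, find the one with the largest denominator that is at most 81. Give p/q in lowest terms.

List convergents until the denominator exceeds the bound:
a_0 = 5: 5/1  (≤ bound)
a_1 = 3: 16/3  (≤ bound)
a_2 = 26: 421/79  (≤ bound)
a_3 = 1: 437/82  (> 81, stop)

421/79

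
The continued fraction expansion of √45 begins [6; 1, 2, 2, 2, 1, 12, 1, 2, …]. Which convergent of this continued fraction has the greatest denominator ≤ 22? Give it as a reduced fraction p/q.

114/17

a_0 = 6: 6/1  (≤ bound)
a_1 = 1: 7/1  (≤ bound)
a_2 = 2: 20/3  (≤ bound)
a_3 = 2: 47/7  (≤ bound)
a_4 = 2: 114/17  (≤ bound)
a_5 = 1: 161/24  (> 22, stop)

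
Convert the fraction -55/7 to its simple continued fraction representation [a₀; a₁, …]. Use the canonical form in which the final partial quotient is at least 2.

⌊-55/7⌋ = -8, remainder 1
⌊7/1⌋ = 7, remainder 0

[-8; 7]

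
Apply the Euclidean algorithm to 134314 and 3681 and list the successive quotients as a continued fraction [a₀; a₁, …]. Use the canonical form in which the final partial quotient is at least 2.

134314 ÷ 3681 → quotient 36, remainder 1798
3681 ÷ 1798 → quotient 2, remainder 85
1798 ÷ 85 → quotient 21, remainder 13
85 ÷ 13 → quotient 6, remainder 7
13 ÷ 7 → quotient 1, remainder 6
7 ÷ 6 → quotient 1, remainder 1
6 ÷ 1 → quotient 6, remainder 0

[36; 2, 21, 6, 1, 1, 6]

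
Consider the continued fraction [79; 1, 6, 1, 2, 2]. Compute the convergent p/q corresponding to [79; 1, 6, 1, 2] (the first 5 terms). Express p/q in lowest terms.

1837/23

Start with 2.
1 + 1/(2/1) = 1 + 1/2 = 3/2
6 + 1/(3/2) = 6 + 2/3 = 20/3
1 + 1/(20/3) = 1 + 3/20 = 23/20
79 + 1/(23/20) = 79 + 20/23 = 1837/23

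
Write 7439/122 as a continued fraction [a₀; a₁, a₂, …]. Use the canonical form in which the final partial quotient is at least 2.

⌊7439/122⌋ = 60, remainder 119
⌊122/119⌋ = 1, remainder 3
⌊119/3⌋ = 39, remainder 2
⌊3/2⌋ = 1, remainder 1
⌊2/1⌋ = 2, remainder 0

[60; 1, 39, 1, 2]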